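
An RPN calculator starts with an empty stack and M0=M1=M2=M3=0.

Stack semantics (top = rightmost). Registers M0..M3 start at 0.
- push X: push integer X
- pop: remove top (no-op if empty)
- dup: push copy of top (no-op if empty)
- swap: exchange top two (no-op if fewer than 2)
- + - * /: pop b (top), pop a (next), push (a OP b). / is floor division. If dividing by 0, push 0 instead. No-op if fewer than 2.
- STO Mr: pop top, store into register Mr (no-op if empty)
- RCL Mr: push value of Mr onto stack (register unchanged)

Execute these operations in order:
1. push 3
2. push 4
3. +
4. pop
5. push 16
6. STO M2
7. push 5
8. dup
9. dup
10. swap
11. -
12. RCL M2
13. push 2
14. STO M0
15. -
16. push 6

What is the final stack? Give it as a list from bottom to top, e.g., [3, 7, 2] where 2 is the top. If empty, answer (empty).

Answer: [5, -16, 6]

Derivation:
After op 1 (push 3): stack=[3] mem=[0,0,0,0]
After op 2 (push 4): stack=[3,4] mem=[0,0,0,0]
After op 3 (+): stack=[7] mem=[0,0,0,0]
After op 4 (pop): stack=[empty] mem=[0,0,0,0]
After op 5 (push 16): stack=[16] mem=[0,0,0,0]
After op 6 (STO M2): stack=[empty] mem=[0,0,16,0]
After op 7 (push 5): stack=[5] mem=[0,0,16,0]
After op 8 (dup): stack=[5,5] mem=[0,0,16,0]
After op 9 (dup): stack=[5,5,5] mem=[0,0,16,0]
After op 10 (swap): stack=[5,5,5] mem=[0,0,16,0]
After op 11 (-): stack=[5,0] mem=[0,0,16,0]
After op 12 (RCL M2): stack=[5,0,16] mem=[0,0,16,0]
After op 13 (push 2): stack=[5,0,16,2] mem=[0,0,16,0]
After op 14 (STO M0): stack=[5,0,16] mem=[2,0,16,0]
After op 15 (-): stack=[5,-16] mem=[2,0,16,0]
After op 16 (push 6): stack=[5,-16,6] mem=[2,0,16,0]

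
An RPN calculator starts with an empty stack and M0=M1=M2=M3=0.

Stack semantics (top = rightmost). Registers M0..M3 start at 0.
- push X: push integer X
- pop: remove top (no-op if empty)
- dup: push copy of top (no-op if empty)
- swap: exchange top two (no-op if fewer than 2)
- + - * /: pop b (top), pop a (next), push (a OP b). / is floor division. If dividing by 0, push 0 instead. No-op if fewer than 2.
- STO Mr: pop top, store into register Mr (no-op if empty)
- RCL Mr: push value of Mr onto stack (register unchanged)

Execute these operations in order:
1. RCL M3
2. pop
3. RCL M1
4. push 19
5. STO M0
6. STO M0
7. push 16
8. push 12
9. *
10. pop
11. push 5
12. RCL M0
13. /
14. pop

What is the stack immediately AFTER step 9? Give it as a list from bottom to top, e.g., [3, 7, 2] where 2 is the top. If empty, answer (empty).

After op 1 (RCL M3): stack=[0] mem=[0,0,0,0]
After op 2 (pop): stack=[empty] mem=[0,0,0,0]
After op 3 (RCL M1): stack=[0] mem=[0,0,0,0]
After op 4 (push 19): stack=[0,19] mem=[0,0,0,0]
After op 5 (STO M0): stack=[0] mem=[19,0,0,0]
After op 6 (STO M0): stack=[empty] mem=[0,0,0,0]
After op 7 (push 16): stack=[16] mem=[0,0,0,0]
After op 8 (push 12): stack=[16,12] mem=[0,0,0,0]
After op 9 (*): stack=[192] mem=[0,0,0,0]

[192]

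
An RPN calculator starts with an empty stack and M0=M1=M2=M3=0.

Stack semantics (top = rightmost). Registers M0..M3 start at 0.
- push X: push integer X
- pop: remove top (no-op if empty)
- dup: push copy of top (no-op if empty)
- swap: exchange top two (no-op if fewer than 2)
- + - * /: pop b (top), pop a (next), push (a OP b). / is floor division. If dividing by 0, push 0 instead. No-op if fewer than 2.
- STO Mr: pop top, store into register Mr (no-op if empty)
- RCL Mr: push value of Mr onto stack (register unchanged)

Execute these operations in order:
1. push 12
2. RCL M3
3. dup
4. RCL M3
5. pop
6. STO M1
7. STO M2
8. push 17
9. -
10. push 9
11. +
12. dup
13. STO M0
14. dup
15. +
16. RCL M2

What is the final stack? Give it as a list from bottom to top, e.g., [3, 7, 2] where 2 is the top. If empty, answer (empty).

Answer: [8, 0]

Derivation:
After op 1 (push 12): stack=[12] mem=[0,0,0,0]
After op 2 (RCL M3): stack=[12,0] mem=[0,0,0,0]
After op 3 (dup): stack=[12,0,0] mem=[0,0,0,0]
After op 4 (RCL M3): stack=[12,0,0,0] mem=[0,0,0,0]
After op 5 (pop): stack=[12,0,0] mem=[0,0,0,0]
After op 6 (STO M1): stack=[12,0] mem=[0,0,0,0]
After op 7 (STO M2): stack=[12] mem=[0,0,0,0]
After op 8 (push 17): stack=[12,17] mem=[0,0,0,0]
After op 9 (-): stack=[-5] mem=[0,0,0,0]
After op 10 (push 9): stack=[-5,9] mem=[0,0,0,0]
After op 11 (+): stack=[4] mem=[0,0,0,0]
After op 12 (dup): stack=[4,4] mem=[0,0,0,0]
After op 13 (STO M0): stack=[4] mem=[4,0,0,0]
After op 14 (dup): stack=[4,4] mem=[4,0,0,0]
After op 15 (+): stack=[8] mem=[4,0,0,0]
After op 16 (RCL M2): stack=[8,0] mem=[4,0,0,0]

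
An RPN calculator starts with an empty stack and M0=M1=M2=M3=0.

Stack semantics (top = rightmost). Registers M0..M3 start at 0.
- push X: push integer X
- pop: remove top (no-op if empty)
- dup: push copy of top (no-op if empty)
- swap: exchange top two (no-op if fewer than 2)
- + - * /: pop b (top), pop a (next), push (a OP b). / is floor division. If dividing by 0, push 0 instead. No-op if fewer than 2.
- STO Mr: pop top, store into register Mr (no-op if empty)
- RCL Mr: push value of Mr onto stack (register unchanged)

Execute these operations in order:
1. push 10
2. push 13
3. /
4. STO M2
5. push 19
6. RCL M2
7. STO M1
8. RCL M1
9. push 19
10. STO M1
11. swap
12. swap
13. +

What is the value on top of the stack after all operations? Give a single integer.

After op 1 (push 10): stack=[10] mem=[0,0,0,0]
After op 2 (push 13): stack=[10,13] mem=[0,0,0,0]
After op 3 (/): stack=[0] mem=[0,0,0,0]
After op 4 (STO M2): stack=[empty] mem=[0,0,0,0]
After op 5 (push 19): stack=[19] mem=[0,0,0,0]
After op 6 (RCL M2): stack=[19,0] mem=[0,0,0,0]
After op 7 (STO M1): stack=[19] mem=[0,0,0,0]
After op 8 (RCL M1): stack=[19,0] mem=[0,0,0,0]
After op 9 (push 19): stack=[19,0,19] mem=[0,0,0,0]
After op 10 (STO M1): stack=[19,0] mem=[0,19,0,0]
After op 11 (swap): stack=[0,19] mem=[0,19,0,0]
After op 12 (swap): stack=[19,0] mem=[0,19,0,0]
After op 13 (+): stack=[19] mem=[0,19,0,0]

Answer: 19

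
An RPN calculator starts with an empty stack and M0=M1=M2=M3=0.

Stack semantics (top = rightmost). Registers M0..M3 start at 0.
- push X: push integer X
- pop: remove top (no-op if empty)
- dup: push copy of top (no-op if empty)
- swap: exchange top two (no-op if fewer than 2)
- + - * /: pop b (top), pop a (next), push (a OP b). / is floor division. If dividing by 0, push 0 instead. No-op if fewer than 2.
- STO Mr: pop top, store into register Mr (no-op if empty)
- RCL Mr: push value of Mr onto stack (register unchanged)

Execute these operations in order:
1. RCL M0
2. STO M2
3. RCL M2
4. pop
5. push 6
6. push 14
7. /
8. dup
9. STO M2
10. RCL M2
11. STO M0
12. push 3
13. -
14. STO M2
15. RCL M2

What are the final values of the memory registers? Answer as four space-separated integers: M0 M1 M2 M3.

After op 1 (RCL M0): stack=[0] mem=[0,0,0,0]
After op 2 (STO M2): stack=[empty] mem=[0,0,0,0]
After op 3 (RCL M2): stack=[0] mem=[0,0,0,0]
After op 4 (pop): stack=[empty] mem=[0,0,0,0]
After op 5 (push 6): stack=[6] mem=[0,0,0,0]
After op 6 (push 14): stack=[6,14] mem=[0,0,0,0]
After op 7 (/): stack=[0] mem=[0,0,0,0]
After op 8 (dup): stack=[0,0] mem=[0,0,0,0]
After op 9 (STO M2): stack=[0] mem=[0,0,0,0]
After op 10 (RCL M2): stack=[0,0] mem=[0,0,0,0]
After op 11 (STO M0): stack=[0] mem=[0,0,0,0]
After op 12 (push 3): stack=[0,3] mem=[0,0,0,0]
After op 13 (-): stack=[-3] mem=[0,0,0,0]
After op 14 (STO M2): stack=[empty] mem=[0,0,-3,0]
After op 15 (RCL M2): stack=[-3] mem=[0,0,-3,0]

Answer: 0 0 -3 0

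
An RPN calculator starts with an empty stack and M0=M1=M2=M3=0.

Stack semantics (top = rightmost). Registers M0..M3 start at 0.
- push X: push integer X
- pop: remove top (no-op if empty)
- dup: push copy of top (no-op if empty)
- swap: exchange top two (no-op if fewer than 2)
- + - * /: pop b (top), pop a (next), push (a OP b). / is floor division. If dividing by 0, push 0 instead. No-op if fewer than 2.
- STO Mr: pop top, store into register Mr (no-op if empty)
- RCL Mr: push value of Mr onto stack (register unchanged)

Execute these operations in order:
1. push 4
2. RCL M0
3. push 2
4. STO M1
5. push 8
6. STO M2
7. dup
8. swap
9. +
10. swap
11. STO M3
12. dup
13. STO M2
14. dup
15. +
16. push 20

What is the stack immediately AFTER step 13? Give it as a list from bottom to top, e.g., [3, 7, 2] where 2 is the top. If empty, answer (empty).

After op 1 (push 4): stack=[4] mem=[0,0,0,0]
After op 2 (RCL M0): stack=[4,0] mem=[0,0,0,0]
After op 3 (push 2): stack=[4,0,2] mem=[0,0,0,0]
After op 4 (STO M1): stack=[4,0] mem=[0,2,0,0]
After op 5 (push 8): stack=[4,0,8] mem=[0,2,0,0]
After op 6 (STO M2): stack=[4,0] mem=[0,2,8,0]
After op 7 (dup): stack=[4,0,0] mem=[0,2,8,0]
After op 8 (swap): stack=[4,0,0] mem=[0,2,8,0]
After op 9 (+): stack=[4,0] mem=[0,2,8,0]
After op 10 (swap): stack=[0,4] mem=[0,2,8,0]
After op 11 (STO M3): stack=[0] mem=[0,2,8,4]
After op 12 (dup): stack=[0,0] mem=[0,2,8,4]
After op 13 (STO M2): stack=[0] mem=[0,2,0,4]

[0]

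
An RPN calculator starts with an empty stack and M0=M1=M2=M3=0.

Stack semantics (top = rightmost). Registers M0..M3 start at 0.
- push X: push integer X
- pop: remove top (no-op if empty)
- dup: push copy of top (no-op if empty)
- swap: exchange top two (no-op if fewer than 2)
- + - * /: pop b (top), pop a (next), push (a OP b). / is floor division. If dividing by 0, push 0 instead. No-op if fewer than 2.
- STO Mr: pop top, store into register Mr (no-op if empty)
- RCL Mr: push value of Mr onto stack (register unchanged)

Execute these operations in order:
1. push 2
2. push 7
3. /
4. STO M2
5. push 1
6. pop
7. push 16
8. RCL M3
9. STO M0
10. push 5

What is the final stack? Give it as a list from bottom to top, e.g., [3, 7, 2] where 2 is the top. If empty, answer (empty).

After op 1 (push 2): stack=[2] mem=[0,0,0,0]
After op 2 (push 7): stack=[2,7] mem=[0,0,0,0]
After op 3 (/): stack=[0] mem=[0,0,0,0]
After op 4 (STO M2): stack=[empty] mem=[0,0,0,0]
After op 5 (push 1): stack=[1] mem=[0,0,0,0]
After op 6 (pop): stack=[empty] mem=[0,0,0,0]
After op 7 (push 16): stack=[16] mem=[0,0,0,0]
After op 8 (RCL M3): stack=[16,0] mem=[0,0,0,0]
After op 9 (STO M0): stack=[16] mem=[0,0,0,0]
After op 10 (push 5): stack=[16,5] mem=[0,0,0,0]

Answer: [16, 5]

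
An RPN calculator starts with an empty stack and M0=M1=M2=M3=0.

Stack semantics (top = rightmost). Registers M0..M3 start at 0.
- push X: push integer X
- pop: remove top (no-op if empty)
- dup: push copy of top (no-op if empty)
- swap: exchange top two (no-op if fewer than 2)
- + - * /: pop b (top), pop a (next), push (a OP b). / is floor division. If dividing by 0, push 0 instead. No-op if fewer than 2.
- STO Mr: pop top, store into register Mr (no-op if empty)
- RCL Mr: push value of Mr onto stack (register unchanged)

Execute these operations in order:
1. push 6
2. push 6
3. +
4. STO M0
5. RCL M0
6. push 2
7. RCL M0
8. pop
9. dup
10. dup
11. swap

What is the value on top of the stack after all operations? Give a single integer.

Answer: 2

Derivation:
After op 1 (push 6): stack=[6] mem=[0,0,0,0]
After op 2 (push 6): stack=[6,6] mem=[0,0,0,0]
After op 3 (+): stack=[12] mem=[0,0,0,0]
After op 4 (STO M0): stack=[empty] mem=[12,0,0,0]
After op 5 (RCL M0): stack=[12] mem=[12,0,0,0]
After op 6 (push 2): stack=[12,2] mem=[12,0,0,0]
After op 7 (RCL M0): stack=[12,2,12] mem=[12,0,0,0]
After op 8 (pop): stack=[12,2] mem=[12,0,0,0]
After op 9 (dup): stack=[12,2,2] mem=[12,0,0,0]
After op 10 (dup): stack=[12,2,2,2] mem=[12,0,0,0]
After op 11 (swap): stack=[12,2,2,2] mem=[12,0,0,0]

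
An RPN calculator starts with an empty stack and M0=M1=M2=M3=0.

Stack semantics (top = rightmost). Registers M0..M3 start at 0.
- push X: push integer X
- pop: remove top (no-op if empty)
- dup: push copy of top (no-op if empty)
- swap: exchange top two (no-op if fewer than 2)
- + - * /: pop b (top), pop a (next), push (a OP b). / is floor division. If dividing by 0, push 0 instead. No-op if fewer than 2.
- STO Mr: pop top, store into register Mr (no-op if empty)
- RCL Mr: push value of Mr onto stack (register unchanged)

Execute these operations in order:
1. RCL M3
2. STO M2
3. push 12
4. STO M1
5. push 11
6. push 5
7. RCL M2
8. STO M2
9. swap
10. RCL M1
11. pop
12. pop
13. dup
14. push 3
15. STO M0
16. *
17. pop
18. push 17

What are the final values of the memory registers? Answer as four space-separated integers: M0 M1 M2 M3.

Answer: 3 12 0 0

Derivation:
After op 1 (RCL M3): stack=[0] mem=[0,0,0,0]
After op 2 (STO M2): stack=[empty] mem=[0,0,0,0]
After op 3 (push 12): stack=[12] mem=[0,0,0,0]
After op 4 (STO M1): stack=[empty] mem=[0,12,0,0]
After op 5 (push 11): stack=[11] mem=[0,12,0,0]
After op 6 (push 5): stack=[11,5] mem=[0,12,0,0]
After op 7 (RCL M2): stack=[11,5,0] mem=[0,12,0,0]
After op 8 (STO M2): stack=[11,5] mem=[0,12,0,0]
After op 9 (swap): stack=[5,11] mem=[0,12,0,0]
After op 10 (RCL M1): stack=[5,11,12] mem=[0,12,0,0]
After op 11 (pop): stack=[5,11] mem=[0,12,0,0]
After op 12 (pop): stack=[5] mem=[0,12,0,0]
After op 13 (dup): stack=[5,5] mem=[0,12,0,0]
After op 14 (push 3): stack=[5,5,3] mem=[0,12,0,0]
After op 15 (STO M0): stack=[5,5] mem=[3,12,0,0]
After op 16 (*): stack=[25] mem=[3,12,0,0]
After op 17 (pop): stack=[empty] mem=[3,12,0,0]
After op 18 (push 17): stack=[17] mem=[3,12,0,0]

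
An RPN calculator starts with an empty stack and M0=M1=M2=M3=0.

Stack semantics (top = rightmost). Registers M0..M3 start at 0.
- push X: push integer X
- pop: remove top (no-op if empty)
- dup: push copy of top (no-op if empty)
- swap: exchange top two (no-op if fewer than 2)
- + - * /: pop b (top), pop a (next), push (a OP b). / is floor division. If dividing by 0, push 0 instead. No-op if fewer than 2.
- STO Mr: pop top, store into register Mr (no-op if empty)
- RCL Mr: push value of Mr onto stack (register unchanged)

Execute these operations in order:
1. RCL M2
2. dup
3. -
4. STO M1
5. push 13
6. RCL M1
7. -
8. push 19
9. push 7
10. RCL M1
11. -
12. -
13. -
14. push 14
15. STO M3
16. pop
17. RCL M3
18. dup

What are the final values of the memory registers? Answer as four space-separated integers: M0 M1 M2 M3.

Answer: 0 0 0 14

Derivation:
After op 1 (RCL M2): stack=[0] mem=[0,0,0,0]
After op 2 (dup): stack=[0,0] mem=[0,0,0,0]
After op 3 (-): stack=[0] mem=[0,0,0,0]
After op 4 (STO M1): stack=[empty] mem=[0,0,0,0]
After op 5 (push 13): stack=[13] mem=[0,0,0,0]
After op 6 (RCL M1): stack=[13,0] mem=[0,0,0,0]
After op 7 (-): stack=[13] mem=[0,0,0,0]
After op 8 (push 19): stack=[13,19] mem=[0,0,0,0]
After op 9 (push 7): stack=[13,19,7] mem=[0,0,0,0]
After op 10 (RCL M1): stack=[13,19,7,0] mem=[0,0,0,0]
After op 11 (-): stack=[13,19,7] mem=[0,0,0,0]
After op 12 (-): stack=[13,12] mem=[0,0,0,0]
After op 13 (-): stack=[1] mem=[0,0,0,0]
After op 14 (push 14): stack=[1,14] mem=[0,0,0,0]
After op 15 (STO M3): stack=[1] mem=[0,0,0,14]
After op 16 (pop): stack=[empty] mem=[0,0,0,14]
After op 17 (RCL M3): stack=[14] mem=[0,0,0,14]
After op 18 (dup): stack=[14,14] mem=[0,0,0,14]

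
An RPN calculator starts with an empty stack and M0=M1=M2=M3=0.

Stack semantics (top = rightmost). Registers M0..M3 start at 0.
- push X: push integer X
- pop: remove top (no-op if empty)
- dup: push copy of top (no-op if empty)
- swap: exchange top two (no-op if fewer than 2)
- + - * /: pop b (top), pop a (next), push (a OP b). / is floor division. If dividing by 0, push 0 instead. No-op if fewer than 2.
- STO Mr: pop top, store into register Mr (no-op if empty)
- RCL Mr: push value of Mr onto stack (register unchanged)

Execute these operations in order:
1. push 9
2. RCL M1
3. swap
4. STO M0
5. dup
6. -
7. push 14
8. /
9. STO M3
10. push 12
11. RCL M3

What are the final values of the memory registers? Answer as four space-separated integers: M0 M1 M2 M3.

Answer: 9 0 0 0

Derivation:
After op 1 (push 9): stack=[9] mem=[0,0,0,0]
After op 2 (RCL M1): stack=[9,0] mem=[0,0,0,0]
After op 3 (swap): stack=[0,9] mem=[0,0,0,0]
After op 4 (STO M0): stack=[0] mem=[9,0,0,0]
After op 5 (dup): stack=[0,0] mem=[9,0,0,0]
After op 6 (-): stack=[0] mem=[9,0,0,0]
After op 7 (push 14): stack=[0,14] mem=[9,0,0,0]
After op 8 (/): stack=[0] mem=[9,0,0,0]
After op 9 (STO M3): stack=[empty] mem=[9,0,0,0]
After op 10 (push 12): stack=[12] mem=[9,0,0,0]
After op 11 (RCL M3): stack=[12,0] mem=[9,0,0,0]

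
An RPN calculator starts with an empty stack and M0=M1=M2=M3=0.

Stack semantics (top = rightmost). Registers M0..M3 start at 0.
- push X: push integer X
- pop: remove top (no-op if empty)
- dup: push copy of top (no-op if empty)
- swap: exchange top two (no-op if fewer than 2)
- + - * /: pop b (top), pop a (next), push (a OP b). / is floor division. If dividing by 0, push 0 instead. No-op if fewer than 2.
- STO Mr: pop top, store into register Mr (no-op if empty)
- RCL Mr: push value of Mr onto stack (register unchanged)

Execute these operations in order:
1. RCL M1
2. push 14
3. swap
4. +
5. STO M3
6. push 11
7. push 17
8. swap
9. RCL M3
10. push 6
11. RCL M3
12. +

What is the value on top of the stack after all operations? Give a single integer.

After op 1 (RCL M1): stack=[0] mem=[0,0,0,0]
After op 2 (push 14): stack=[0,14] mem=[0,0,0,0]
After op 3 (swap): stack=[14,0] mem=[0,0,0,0]
After op 4 (+): stack=[14] mem=[0,0,0,0]
After op 5 (STO M3): stack=[empty] mem=[0,0,0,14]
After op 6 (push 11): stack=[11] mem=[0,0,0,14]
After op 7 (push 17): stack=[11,17] mem=[0,0,0,14]
After op 8 (swap): stack=[17,11] mem=[0,0,0,14]
After op 9 (RCL M3): stack=[17,11,14] mem=[0,0,0,14]
After op 10 (push 6): stack=[17,11,14,6] mem=[0,0,0,14]
After op 11 (RCL M3): stack=[17,11,14,6,14] mem=[0,0,0,14]
After op 12 (+): stack=[17,11,14,20] mem=[0,0,0,14]

Answer: 20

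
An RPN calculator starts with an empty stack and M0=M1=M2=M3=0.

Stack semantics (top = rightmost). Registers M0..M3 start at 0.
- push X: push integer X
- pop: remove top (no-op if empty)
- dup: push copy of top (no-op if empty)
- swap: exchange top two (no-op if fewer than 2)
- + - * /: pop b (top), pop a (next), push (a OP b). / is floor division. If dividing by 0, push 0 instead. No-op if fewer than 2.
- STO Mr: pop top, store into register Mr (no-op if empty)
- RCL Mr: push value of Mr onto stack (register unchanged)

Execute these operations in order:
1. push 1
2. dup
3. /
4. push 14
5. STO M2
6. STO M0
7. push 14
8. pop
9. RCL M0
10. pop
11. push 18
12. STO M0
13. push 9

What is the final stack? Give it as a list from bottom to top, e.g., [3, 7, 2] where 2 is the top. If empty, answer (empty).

After op 1 (push 1): stack=[1] mem=[0,0,0,0]
After op 2 (dup): stack=[1,1] mem=[0,0,0,0]
After op 3 (/): stack=[1] mem=[0,0,0,0]
After op 4 (push 14): stack=[1,14] mem=[0,0,0,0]
After op 5 (STO M2): stack=[1] mem=[0,0,14,0]
After op 6 (STO M0): stack=[empty] mem=[1,0,14,0]
After op 7 (push 14): stack=[14] mem=[1,0,14,0]
After op 8 (pop): stack=[empty] mem=[1,0,14,0]
After op 9 (RCL M0): stack=[1] mem=[1,0,14,0]
After op 10 (pop): stack=[empty] mem=[1,0,14,0]
After op 11 (push 18): stack=[18] mem=[1,0,14,0]
After op 12 (STO M0): stack=[empty] mem=[18,0,14,0]
After op 13 (push 9): stack=[9] mem=[18,0,14,0]

Answer: [9]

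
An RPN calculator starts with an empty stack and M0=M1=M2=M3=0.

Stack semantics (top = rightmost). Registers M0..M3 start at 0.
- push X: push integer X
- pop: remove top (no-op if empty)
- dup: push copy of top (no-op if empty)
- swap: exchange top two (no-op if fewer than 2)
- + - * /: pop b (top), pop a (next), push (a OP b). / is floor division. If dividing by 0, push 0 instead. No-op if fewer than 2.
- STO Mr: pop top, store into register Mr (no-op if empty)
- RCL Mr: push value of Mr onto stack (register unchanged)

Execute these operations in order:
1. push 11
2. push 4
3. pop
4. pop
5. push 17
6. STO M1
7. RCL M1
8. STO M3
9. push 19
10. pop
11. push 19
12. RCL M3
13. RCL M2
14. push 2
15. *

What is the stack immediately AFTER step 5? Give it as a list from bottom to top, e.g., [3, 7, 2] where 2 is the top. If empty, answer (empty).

After op 1 (push 11): stack=[11] mem=[0,0,0,0]
After op 2 (push 4): stack=[11,4] mem=[0,0,0,0]
After op 3 (pop): stack=[11] mem=[0,0,0,0]
After op 4 (pop): stack=[empty] mem=[0,0,0,0]
After op 5 (push 17): stack=[17] mem=[0,0,0,0]

[17]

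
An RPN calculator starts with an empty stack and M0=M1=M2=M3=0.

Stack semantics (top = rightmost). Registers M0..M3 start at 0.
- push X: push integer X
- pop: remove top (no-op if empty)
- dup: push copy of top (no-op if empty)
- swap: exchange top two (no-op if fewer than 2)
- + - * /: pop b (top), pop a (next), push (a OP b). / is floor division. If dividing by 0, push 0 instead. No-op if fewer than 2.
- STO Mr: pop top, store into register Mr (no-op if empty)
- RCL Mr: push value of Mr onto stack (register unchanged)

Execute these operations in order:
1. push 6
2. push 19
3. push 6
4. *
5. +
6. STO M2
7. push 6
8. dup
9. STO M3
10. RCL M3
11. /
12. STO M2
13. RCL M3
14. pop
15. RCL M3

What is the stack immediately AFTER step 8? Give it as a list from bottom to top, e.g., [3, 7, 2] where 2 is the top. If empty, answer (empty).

After op 1 (push 6): stack=[6] mem=[0,0,0,0]
After op 2 (push 19): stack=[6,19] mem=[0,0,0,0]
After op 3 (push 6): stack=[6,19,6] mem=[0,0,0,0]
After op 4 (*): stack=[6,114] mem=[0,0,0,0]
After op 5 (+): stack=[120] mem=[0,0,0,0]
After op 6 (STO M2): stack=[empty] mem=[0,0,120,0]
After op 7 (push 6): stack=[6] mem=[0,0,120,0]
After op 8 (dup): stack=[6,6] mem=[0,0,120,0]

[6, 6]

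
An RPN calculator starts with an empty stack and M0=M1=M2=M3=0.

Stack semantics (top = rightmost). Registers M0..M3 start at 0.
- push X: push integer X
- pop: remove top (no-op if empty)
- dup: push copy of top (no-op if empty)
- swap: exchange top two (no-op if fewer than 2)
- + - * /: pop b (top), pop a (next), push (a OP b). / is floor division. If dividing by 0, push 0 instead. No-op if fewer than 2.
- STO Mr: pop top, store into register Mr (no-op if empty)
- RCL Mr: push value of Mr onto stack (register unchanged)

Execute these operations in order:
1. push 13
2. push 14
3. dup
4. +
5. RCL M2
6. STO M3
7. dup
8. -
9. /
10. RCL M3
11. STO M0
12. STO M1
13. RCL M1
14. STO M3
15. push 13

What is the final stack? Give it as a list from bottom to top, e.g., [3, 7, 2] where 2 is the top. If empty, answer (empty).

Answer: [13]

Derivation:
After op 1 (push 13): stack=[13] mem=[0,0,0,0]
After op 2 (push 14): stack=[13,14] mem=[0,0,0,0]
After op 3 (dup): stack=[13,14,14] mem=[0,0,0,0]
After op 4 (+): stack=[13,28] mem=[0,0,0,0]
After op 5 (RCL M2): stack=[13,28,0] mem=[0,0,0,0]
After op 6 (STO M3): stack=[13,28] mem=[0,0,0,0]
After op 7 (dup): stack=[13,28,28] mem=[0,0,0,0]
After op 8 (-): stack=[13,0] mem=[0,0,0,0]
After op 9 (/): stack=[0] mem=[0,0,0,0]
After op 10 (RCL M3): stack=[0,0] mem=[0,0,0,0]
After op 11 (STO M0): stack=[0] mem=[0,0,0,0]
After op 12 (STO M1): stack=[empty] mem=[0,0,0,0]
After op 13 (RCL M1): stack=[0] mem=[0,0,0,0]
After op 14 (STO M3): stack=[empty] mem=[0,0,0,0]
After op 15 (push 13): stack=[13] mem=[0,0,0,0]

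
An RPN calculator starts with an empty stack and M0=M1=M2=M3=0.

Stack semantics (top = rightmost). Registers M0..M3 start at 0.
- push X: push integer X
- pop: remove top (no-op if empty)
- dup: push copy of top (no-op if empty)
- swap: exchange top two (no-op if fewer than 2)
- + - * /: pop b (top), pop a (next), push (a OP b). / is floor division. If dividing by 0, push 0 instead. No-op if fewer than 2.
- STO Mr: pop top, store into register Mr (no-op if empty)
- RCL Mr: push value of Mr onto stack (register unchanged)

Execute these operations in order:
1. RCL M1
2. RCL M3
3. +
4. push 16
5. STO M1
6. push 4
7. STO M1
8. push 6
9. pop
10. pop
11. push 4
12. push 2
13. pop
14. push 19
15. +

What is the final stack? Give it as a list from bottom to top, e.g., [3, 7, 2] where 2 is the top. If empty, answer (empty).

After op 1 (RCL M1): stack=[0] mem=[0,0,0,0]
After op 2 (RCL M3): stack=[0,0] mem=[0,0,0,0]
After op 3 (+): stack=[0] mem=[0,0,0,0]
After op 4 (push 16): stack=[0,16] mem=[0,0,0,0]
After op 5 (STO M1): stack=[0] mem=[0,16,0,0]
After op 6 (push 4): stack=[0,4] mem=[0,16,0,0]
After op 7 (STO M1): stack=[0] mem=[0,4,0,0]
After op 8 (push 6): stack=[0,6] mem=[0,4,0,0]
After op 9 (pop): stack=[0] mem=[0,4,0,0]
After op 10 (pop): stack=[empty] mem=[0,4,0,0]
After op 11 (push 4): stack=[4] mem=[0,4,0,0]
After op 12 (push 2): stack=[4,2] mem=[0,4,0,0]
After op 13 (pop): stack=[4] mem=[0,4,0,0]
After op 14 (push 19): stack=[4,19] mem=[0,4,0,0]
After op 15 (+): stack=[23] mem=[0,4,0,0]

Answer: [23]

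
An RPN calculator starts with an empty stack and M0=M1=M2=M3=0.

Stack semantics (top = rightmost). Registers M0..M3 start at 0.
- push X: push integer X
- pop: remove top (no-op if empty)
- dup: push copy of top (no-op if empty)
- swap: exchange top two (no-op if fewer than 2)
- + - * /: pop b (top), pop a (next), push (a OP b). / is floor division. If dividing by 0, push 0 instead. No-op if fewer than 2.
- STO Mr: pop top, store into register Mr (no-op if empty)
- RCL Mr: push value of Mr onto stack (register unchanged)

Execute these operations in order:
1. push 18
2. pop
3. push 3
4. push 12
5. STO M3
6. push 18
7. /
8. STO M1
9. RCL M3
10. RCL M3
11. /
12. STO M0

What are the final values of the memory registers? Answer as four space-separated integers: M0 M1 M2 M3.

After op 1 (push 18): stack=[18] mem=[0,0,0,0]
After op 2 (pop): stack=[empty] mem=[0,0,0,0]
After op 3 (push 3): stack=[3] mem=[0,0,0,0]
After op 4 (push 12): stack=[3,12] mem=[0,0,0,0]
After op 5 (STO M3): stack=[3] mem=[0,0,0,12]
After op 6 (push 18): stack=[3,18] mem=[0,0,0,12]
After op 7 (/): stack=[0] mem=[0,0,0,12]
After op 8 (STO M1): stack=[empty] mem=[0,0,0,12]
After op 9 (RCL M3): stack=[12] mem=[0,0,0,12]
After op 10 (RCL M3): stack=[12,12] mem=[0,0,0,12]
After op 11 (/): stack=[1] mem=[0,0,0,12]
After op 12 (STO M0): stack=[empty] mem=[1,0,0,12]

Answer: 1 0 0 12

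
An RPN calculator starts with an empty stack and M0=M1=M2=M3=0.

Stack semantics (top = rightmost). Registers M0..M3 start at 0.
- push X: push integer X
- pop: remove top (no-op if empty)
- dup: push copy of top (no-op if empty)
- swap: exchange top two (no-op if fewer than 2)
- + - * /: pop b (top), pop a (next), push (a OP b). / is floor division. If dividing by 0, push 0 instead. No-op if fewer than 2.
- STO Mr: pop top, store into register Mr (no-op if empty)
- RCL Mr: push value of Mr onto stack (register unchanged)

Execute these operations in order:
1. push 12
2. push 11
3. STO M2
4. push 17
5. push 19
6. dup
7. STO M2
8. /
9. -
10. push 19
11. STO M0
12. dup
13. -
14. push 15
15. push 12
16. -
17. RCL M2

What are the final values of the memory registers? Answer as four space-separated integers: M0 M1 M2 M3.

After op 1 (push 12): stack=[12] mem=[0,0,0,0]
After op 2 (push 11): stack=[12,11] mem=[0,0,0,0]
After op 3 (STO M2): stack=[12] mem=[0,0,11,0]
After op 4 (push 17): stack=[12,17] mem=[0,0,11,0]
After op 5 (push 19): stack=[12,17,19] mem=[0,0,11,0]
After op 6 (dup): stack=[12,17,19,19] mem=[0,0,11,0]
After op 7 (STO M2): stack=[12,17,19] mem=[0,0,19,0]
After op 8 (/): stack=[12,0] mem=[0,0,19,0]
After op 9 (-): stack=[12] mem=[0,0,19,0]
After op 10 (push 19): stack=[12,19] mem=[0,0,19,0]
After op 11 (STO M0): stack=[12] mem=[19,0,19,0]
After op 12 (dup): stack=[12,12] mem=[19,0,19,0]
After op 13 (-): stack=[0] mem=[19,0,19,0]
After op 14 (push 15): stack=[0,15] mem=[19,0,19,0]
After op 15 (push 12): stack=[0,15,12] mem=[19,0,19,0]
After op 16 (-): stack=[0,3] mem=[19,0,19,0]
After op 17 (RCL M2): stack=[0,3,19] mem=[19,0,19,0]

Answer: 19 0 19 0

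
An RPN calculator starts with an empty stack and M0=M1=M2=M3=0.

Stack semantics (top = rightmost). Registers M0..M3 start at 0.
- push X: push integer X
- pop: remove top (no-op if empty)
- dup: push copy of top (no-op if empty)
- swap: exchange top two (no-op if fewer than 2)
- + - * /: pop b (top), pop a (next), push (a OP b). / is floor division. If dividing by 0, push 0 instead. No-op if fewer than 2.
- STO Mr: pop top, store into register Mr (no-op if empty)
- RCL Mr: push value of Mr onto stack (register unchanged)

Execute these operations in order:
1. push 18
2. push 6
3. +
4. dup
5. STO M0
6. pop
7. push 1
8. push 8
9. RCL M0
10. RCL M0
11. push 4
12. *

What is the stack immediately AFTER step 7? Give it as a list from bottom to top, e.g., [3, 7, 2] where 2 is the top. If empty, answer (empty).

After op 1 (push 18): stack=[18] mem=[0,0,0,0]
After op 2 (push 6): stack=[18,6] mem=[0,0,0,0]
After op 3 (+): stack=[24] mem=[0,0,0,0]
After op 4 (dup): stack=[24,24] mem=[0,0,0,0]
After op 5 (STO M0): stack=[24] mem=[24,0,0,0]
After op 6 (pop): stack=[empty] mem=[24,0,0,0]
After op 7 (push 1): stack=[1] mem=[24,0,0,0]

[1]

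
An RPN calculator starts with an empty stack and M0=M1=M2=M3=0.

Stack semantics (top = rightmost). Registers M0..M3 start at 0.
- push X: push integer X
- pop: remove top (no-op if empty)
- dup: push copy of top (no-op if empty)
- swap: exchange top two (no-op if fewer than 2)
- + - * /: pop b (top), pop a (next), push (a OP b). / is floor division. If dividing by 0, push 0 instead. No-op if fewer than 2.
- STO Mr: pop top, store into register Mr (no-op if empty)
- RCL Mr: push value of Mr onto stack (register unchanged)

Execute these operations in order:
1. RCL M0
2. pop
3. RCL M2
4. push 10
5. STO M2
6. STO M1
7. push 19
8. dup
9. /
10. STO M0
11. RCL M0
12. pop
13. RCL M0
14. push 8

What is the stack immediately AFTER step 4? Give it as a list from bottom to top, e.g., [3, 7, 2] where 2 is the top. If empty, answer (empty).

After op 1 (RCL M0): stack=[0] mem=[0,0,0,0]
After op 2 (pop): stack=[empty] mem=[0,0,0,0]
After op 3 (RCL M2): stack=[0] mem=[0,0,0,0]
After op 4 (push 10): stack=[0,10] mem=[0,0,0,0]

[0, 10]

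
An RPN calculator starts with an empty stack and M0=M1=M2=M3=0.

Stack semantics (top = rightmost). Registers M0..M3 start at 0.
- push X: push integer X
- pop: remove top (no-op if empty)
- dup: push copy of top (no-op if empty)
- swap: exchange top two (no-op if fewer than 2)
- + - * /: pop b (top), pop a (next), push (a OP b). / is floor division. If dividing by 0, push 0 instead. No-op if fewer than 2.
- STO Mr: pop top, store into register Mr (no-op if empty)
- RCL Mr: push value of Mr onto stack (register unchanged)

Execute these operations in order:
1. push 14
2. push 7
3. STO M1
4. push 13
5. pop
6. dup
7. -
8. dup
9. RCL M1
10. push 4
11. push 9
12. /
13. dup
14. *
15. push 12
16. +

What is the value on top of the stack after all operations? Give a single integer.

After op 1 (push 14): stack=[14] mem=[0,0,0,0]
After op 2 (push 7): stack=[14,7] mem=[0,0,0,0]
After op 3 (STO M1): stack=[14] mem=[0,7,0,0]
After op 4 (push 13): stack=[14,13] mem=[0,7,0,0]
After op 5 (pop): stack=[14] mem=[0,7,0,0]
After op 6 (dup): stack=[14,14] mem=[0,7,0,0]
After op 7 (-): stack=[0] mem=[0,7,0,0]
After op 8 (dup): stack=[0,0] mem=[0,7,0,0]
After op 9 (RCL M1): stack=[0,0,7] mem=[0,7,0,0]
After op 10 (push 4): stack=[0,0,7,4] mem=[0,7,0,0]
After op 11 (push 9): stack=[0,0,7,4,9] mem=[0,7,0,0]
After op 12 (/): stack=[0,0,7,0] mem=[0,7,0,0]
After op 13 (dup): stack=[0,0,7,0,0] mem=[0,7,0,0]
After op 14 (*): stack=[0,0,7,0] mem=[0,7,0,0]
After op 15 (push 12): stack=[0,0,7,0,12] mem=[0,7,0,0]
After op 16 (+): stack=[0,0,7,12] mem=[0,7,0,0]

Answer: 12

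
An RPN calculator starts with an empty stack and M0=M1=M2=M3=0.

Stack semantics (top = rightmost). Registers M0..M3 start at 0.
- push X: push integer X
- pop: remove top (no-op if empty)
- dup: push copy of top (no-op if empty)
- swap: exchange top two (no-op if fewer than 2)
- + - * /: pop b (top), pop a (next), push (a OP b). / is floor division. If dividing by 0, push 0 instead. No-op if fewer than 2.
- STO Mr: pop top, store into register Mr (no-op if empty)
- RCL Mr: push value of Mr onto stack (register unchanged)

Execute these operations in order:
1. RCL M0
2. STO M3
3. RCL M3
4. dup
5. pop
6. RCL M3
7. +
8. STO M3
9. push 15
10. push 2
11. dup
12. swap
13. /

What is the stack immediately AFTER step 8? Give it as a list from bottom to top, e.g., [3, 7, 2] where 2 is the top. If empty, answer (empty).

After op 1 (RCL M0): stack=[0] mem=[0,0,0,0]
After op 2 (STO M3): stack=[empty] mem=[0,0,0,0]
After op 3 (RCL M3): stack=[0] mem=[0,0,0,0]
After op 4 (dup): stack=[0,0] mem=[0,0,0,0]
After op 5 (pop): stack=[0] mem=[0,0,0,0]
After op 6 (RCL M3): stack=[0,0] mem=[0,0,0,0]
After op 7 (+): stack=[0] mem=[0,0,0,0]
After op 8 (STO M3): stack=[empty] mem=[0,0,0,0]

(empty)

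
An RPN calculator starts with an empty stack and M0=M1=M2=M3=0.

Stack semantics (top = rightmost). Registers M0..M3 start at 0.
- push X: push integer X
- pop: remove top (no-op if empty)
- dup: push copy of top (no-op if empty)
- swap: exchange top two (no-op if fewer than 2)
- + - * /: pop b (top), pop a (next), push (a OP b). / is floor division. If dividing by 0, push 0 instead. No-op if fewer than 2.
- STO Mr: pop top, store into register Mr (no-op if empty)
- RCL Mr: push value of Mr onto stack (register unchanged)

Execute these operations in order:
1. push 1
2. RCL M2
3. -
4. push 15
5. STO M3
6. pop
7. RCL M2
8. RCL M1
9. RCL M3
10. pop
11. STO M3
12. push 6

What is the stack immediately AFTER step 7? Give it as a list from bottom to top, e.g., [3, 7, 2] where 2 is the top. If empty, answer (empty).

After op 1 (push 1): stack=[1] mem=[0,0,0,0]
After op 2 (RCL M2): stack=[1,0] mem=[0,0,0,0]
After op 3 (-): stack=[1] mem=[0,0,0,0]
After op 4 (push 15): stack=[1,15] mem=[0,0,0,0]
After op 5 (STO M3): stack=[1] mem=[0,0,0,15]
After op 6 (pop): stack=[empty] mem=[0,0,0,15]
After op 7 (RCL M2): stack=[0] mem=[0,0,0,15]

[0]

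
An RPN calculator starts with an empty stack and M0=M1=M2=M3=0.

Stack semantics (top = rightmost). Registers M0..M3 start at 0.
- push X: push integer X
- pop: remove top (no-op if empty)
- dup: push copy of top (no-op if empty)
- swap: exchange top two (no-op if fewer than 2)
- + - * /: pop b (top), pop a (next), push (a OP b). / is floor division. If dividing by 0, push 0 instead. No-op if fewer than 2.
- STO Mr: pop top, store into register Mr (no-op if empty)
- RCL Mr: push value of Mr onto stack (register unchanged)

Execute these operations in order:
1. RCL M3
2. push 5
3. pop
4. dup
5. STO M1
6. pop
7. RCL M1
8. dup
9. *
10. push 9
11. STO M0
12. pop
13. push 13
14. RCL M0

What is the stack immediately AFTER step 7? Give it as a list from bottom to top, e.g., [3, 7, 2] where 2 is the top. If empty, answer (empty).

After op 1 (RCL M3): stack=[0] mem=[0,0,0,0]
After op 2 (push 5): stack=[0,5] mem=[0,0,0,0]
After op 3 (pop): stack=[0] mem=[0,0,0,0]
After op 4 (dup): stack=[0,0] mem=[0,0,0,0]
After op 5 (STO M1): stack=[0] mem=[0,0,0,0]
After op 6 (pop): stack=[empty] mem=[0,0,0,0]
After op 7 (RCL M1): stack=[0] mem=[0,0,0,0]

[0]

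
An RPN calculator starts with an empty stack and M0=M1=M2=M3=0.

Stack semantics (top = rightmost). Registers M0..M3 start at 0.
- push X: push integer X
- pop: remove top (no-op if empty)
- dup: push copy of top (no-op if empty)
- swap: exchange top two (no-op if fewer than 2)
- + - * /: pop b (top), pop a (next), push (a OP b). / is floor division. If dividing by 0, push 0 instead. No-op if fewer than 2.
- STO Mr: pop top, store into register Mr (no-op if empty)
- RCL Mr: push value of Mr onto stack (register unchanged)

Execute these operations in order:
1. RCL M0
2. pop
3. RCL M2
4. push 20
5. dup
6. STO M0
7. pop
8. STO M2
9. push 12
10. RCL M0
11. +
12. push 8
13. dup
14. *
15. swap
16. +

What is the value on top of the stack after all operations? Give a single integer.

Answer: 96

Derivation:
After op 1 (RCL M0): stack=[0] mem=[0,0,0,0]
After op 2 (pop): stack=[empty] mem=[0,0,0,0]
After op 3 (RCL M2): stack=[0] mem=[0,0,0,0]
After op 4 (push 20): stack=[0,20] mem=[0,0,0,0]
After op 5 (dup): stack=[0,20,20] mem=[0,0,0,0]
After op 6 (STO M0): stack=[0,20] mem=[20,0,0,0]
After op 7 (pop): stack=[0] mem=[20,0,0,0]
After op 8 (STO M2): stack=[empty] mem=[20,0,0,0]
After op 9 (push 12): stack=[12] mem=[20,0,0,0]
After op 10 (RCL M0): stack=[12,20] mem=[20,0,0,0]
After op 11 (+): stack=[32] mem=[20,0,0,0]
After op 12 (push 8): stack=[32,8] mem=[20,0,0,0]
After op 13 (dup): stack=[32,8,8] mem=[20,0,0,0]
After op 14 (*): stack=[32,64] mem=[20,0,0,0]
After op 15 (swap): stack=[64,32] mem=[20,0,0,0]
After op 16 (+): stack=[96] mem=[20,0,0,0]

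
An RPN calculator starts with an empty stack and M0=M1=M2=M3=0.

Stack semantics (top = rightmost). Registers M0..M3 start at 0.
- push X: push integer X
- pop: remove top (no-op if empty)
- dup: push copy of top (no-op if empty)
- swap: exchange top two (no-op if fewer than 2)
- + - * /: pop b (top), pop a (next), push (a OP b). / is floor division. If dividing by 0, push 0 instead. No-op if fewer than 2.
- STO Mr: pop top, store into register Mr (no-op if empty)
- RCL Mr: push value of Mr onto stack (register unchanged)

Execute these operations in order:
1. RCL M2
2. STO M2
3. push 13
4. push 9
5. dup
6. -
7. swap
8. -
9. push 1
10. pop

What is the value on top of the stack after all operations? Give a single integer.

Answer: -13

Derivation:
After op 1 (RCL M2): stack=[0] mem=[0,0,0,0]
After op 2 (STO M2): stack=[empty] mem=[0,0,0,0]
After op 3 (push 13): stack=[13] mem=[0,0,0,0]
After op 4 (push 9): stack=[13,9] mem=[0,0,0,0]
After op 5 (dup): stack=[13,9,9] mem=[0,0,0,0]
After op 6 (-): stack=[13,0] mem=[0,0,0,0]
After op 7 (swap): stack=[0,13] mem=[0,0,0,0]
After op 8 (-): stack=[-13] mem=[0,0,0,0]
After op 9 (push 1): stack=[-13,1] mem=[0,0,0,0]
After op 10 (pop): stack=[-13] mem=[0,0,0,0]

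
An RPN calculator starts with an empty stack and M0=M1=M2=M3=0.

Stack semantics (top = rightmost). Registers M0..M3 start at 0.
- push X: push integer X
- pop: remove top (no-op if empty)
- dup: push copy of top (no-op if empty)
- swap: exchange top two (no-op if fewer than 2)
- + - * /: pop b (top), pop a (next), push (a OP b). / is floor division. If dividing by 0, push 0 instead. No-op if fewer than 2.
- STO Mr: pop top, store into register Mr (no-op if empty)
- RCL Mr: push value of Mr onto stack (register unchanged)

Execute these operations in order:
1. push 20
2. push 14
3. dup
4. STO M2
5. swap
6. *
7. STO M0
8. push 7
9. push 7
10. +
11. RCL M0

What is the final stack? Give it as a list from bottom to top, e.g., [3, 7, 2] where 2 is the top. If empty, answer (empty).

Answer: [14, 280]

Derivation:
After op 1 (push 20): stack=[20] mem=[0,0,0,0]
After op 2 (push 14): stack=[20,14] mem=[0,0,0,0]
After op 3 (dup): stack=[20,14,14] mem=[0,0,0,0]
After op 4 (STO M2): stack=[20,14] mem=[0,0,14,0]
After op 5 (swap): stack=[14,20] mem=[0,0,14,0]
After op 6 (*): stack=[280] mem=[0,0,14,0]
After op 7 (STO M0): stack=[empty] mem=[280,0,14,0]
After op 8 (push 7): stack=[7] mem=[280,0,14,0]
After op 9 (push 7): stack=[7,7] mem=[280,0,14,0]
After op 10 (+): stack=[14] mem=[280,0,14,0]
After op 11 (RCL M0): stack=[14,280] mem=[280,0,14,0]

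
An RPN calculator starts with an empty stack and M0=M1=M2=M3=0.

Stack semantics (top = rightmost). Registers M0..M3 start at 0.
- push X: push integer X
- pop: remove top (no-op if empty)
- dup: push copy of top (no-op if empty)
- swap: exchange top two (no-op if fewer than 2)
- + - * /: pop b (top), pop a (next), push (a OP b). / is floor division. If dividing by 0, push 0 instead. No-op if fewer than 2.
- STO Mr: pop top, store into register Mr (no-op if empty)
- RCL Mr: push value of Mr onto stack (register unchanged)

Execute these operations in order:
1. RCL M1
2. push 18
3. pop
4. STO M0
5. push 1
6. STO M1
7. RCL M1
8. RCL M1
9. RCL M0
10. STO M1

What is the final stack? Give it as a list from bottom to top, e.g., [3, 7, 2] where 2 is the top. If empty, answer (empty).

After op 1 (RCL M1): stack=[0] mem=[0,0,0,0]
After op 2 (push 18): stack=[0,18] mem=[0,0,0,0]
After op 3 (pop): stack=[0] mem=[0,0,0,0]
After op 4 (STO M0): stack=[empty] mem=[0,0,0,0]
After op 5 (push 1): stack=[1] mem=[0,0,0,0]
After op 6 (STO M1): stack=[empty] mem=[0,1,0,0]
After op 7 (RCL M1): stack=[1] mem=[0,1,0,0]
After op 8 (RCL M1): stack=[1,1] mem=[0,1,0,0]
After op 9 (RCL M0): stack=[1,1,0] mem=[0,1,0,0]
After op 10 (STO M1): stack=[1,1] mem=[0,0,0,0]

Answer: [1, 1]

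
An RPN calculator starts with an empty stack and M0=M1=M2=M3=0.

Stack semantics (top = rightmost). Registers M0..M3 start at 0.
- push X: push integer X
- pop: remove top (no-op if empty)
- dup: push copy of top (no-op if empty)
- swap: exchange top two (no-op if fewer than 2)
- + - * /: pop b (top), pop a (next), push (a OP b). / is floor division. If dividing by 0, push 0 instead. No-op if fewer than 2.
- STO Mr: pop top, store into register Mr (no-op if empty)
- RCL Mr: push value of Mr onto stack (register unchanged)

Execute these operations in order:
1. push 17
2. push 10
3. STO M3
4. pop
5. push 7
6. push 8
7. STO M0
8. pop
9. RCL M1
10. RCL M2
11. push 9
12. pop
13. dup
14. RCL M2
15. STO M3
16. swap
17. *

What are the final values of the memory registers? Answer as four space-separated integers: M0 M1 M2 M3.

Answer: 8 0 0 0

Derivation:
After op 1 (push 17): stack=[17] mem=[0,0,0,0]
After op 2 (push 10): stack=[17,10] mem=[0,0,0,0]
After op 3 (STO M3): stack=[17] mem=[0,0,0,10]
After op 4 (pop): stack=[empty] mem=[0,0,0,10]
After op 5 (push 7): stack=[7] mem=[0,0,0,10]
After op 6 (push 8): stack=[7,8] mem=[0,0,0,10]
After op 7 (STO M0): stack=[7] mem=[8,0,0,10]
After op 8 (pop): stack=[empty] mem=[8,0,0,10]
After op 9 (RCL M1): stack=[0] mem=[8,0,0,10]
After op 10 (RCL M2): stack=[0,0] mem=[8,0,0,10]
After op 11 (push 9): stack=[0,0,9] mem=[8,0,0,10]
After op 12 (pop): stack=[0,0] mem=[8,0,0,10]
After op 13 (dup): stack=[0,0,0] mem=[8,0,0,10]
After op 14 (RCL M2): stack=[0,0,0,0] mem=[8,0,0,10]
After op 15 (STO M3): stack=[0,0,0] mem=[8,0,0,0]
After op 16 (swap): stack=[0,0,0] mem=[8,0,0,0]
After op 17 (*): stack=[0,0] mem=[8,0,0,0]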